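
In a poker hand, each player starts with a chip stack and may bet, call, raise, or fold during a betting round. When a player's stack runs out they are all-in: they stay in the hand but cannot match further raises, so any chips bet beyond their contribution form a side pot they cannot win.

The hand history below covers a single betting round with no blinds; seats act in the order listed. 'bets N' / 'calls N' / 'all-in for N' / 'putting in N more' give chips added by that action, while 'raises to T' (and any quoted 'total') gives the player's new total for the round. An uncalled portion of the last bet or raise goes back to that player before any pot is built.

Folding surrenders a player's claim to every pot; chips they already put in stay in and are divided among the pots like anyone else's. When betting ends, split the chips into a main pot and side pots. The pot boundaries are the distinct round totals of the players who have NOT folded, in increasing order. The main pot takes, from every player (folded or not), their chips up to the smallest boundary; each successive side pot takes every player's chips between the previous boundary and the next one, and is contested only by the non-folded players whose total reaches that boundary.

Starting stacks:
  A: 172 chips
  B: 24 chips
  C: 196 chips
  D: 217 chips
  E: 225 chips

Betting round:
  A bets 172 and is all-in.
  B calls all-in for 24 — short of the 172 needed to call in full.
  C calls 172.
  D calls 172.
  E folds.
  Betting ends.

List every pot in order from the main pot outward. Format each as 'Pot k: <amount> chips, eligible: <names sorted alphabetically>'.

Pot 1: 96 chips, eligible: A, B, C, D
Pot 2: 444 chips, eligible: A, C, D

Derivation:
Contributions: A=172, B=24, C=172, D=172
Folded: E
Pot levels (distinct totals of non-folded players): 24, 172
Layer 1-24: 24 each from A, B, C, D = 24*4 = 96 chips; eligible A, B, C, D
Layer 25-172: 148 each from A, C, D = 148*3 = 444 chips; eligible A, C, D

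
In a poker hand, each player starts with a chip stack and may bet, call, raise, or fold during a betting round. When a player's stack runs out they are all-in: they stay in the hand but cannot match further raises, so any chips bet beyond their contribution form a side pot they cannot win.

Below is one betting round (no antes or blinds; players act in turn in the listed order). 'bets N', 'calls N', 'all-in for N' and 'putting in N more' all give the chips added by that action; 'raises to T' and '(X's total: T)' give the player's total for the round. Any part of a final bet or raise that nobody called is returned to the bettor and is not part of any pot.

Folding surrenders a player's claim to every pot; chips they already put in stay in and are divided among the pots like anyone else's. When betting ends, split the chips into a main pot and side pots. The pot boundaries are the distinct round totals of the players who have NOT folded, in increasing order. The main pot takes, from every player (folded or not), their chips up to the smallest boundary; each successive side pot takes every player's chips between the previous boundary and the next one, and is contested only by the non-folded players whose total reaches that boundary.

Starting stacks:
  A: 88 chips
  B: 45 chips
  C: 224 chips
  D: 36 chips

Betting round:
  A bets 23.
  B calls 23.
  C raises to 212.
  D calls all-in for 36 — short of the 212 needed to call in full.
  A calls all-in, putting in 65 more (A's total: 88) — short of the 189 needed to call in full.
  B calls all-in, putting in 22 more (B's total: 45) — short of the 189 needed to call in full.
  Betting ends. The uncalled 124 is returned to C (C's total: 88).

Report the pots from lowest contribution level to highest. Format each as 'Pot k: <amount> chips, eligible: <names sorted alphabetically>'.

Contributions (after 124 returned to C): A=88, B=45, C=88, D=36
Pot levels (distinct totals of non-folded players): 36, 45, 88
Layer 1-36: 36 each from A, B, C, D = 36*4 = 144 chips; eligible A, B, C, D
Layer 37-45: 9 each from A, B, C = 9*3 = 27 chips; eligible A, B, C
Layer 46-88: 43 each from A, C = 43*2 = 86 chips; eligible A, C

Pot 1: 144 chips, eligible: A, B, C, D
Pot 2: 27 chips, eligible: A, B, C
Pot 3: 86 chips, eligible: A, C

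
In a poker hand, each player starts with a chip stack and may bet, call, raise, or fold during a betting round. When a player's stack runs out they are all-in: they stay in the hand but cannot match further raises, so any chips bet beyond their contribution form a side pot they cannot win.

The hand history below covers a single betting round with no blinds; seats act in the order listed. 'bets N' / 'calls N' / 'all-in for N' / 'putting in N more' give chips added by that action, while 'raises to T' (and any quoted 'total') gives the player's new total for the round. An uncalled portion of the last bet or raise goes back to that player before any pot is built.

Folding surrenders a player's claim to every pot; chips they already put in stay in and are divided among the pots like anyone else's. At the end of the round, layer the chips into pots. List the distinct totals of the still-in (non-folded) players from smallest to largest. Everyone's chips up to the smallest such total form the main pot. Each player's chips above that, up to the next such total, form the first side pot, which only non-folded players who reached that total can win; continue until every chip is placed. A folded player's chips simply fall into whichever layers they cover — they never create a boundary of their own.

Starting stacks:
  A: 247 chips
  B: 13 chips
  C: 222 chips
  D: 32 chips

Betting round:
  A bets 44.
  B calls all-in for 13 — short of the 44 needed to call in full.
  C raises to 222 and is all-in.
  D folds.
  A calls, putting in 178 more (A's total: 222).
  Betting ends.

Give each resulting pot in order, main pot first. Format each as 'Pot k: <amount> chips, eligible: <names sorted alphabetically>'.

Pot 1: 39 chips, eligible: A, B, C
Pot 2: 418 chips, eligible: A, C

Derivation:
Contributions: A=222, B=13, C=222
Folded: D
Pot levels (distinct totals of non-folded players): 13, 222
Layer 1-13: 13 each from A, B, C = 13*3 = 39 chips; eligible A, B, C
Layer 14-222: 209 each from A, C = 209*2 = 418 chips; eligible A, C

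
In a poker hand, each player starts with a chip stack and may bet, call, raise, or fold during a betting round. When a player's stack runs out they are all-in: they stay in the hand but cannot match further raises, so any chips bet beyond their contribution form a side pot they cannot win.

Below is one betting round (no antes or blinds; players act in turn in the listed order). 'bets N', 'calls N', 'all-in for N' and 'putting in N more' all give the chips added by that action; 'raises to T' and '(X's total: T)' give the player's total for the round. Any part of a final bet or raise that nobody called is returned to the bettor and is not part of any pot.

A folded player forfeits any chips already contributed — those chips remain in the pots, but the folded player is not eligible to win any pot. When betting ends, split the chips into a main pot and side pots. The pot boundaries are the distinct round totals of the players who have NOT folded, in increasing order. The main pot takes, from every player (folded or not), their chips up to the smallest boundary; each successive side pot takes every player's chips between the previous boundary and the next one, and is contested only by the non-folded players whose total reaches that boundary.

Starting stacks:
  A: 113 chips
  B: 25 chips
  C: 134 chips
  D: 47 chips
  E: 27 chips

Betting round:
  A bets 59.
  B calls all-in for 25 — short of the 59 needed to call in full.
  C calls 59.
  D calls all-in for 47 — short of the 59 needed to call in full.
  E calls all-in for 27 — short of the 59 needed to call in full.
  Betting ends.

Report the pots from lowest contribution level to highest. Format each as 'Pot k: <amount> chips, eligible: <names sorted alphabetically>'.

Pot 1: 125 chips, eligible: A, B, C, D, E
Pot 2: 8 chips, eligible: A, C, D, E
Pot 3: 60 chips, eligible: A, C, D
Pot 4: 24 chips, eligible: A, C

Derivation:
Contributions: A=59, B=25, C=59, D=47, E=27
Pot levels (distinct totals of non-folded players): 25, 27, 47, 59
Layer 1-25: 25 each from A, B, C, D, E = 25*5 = 125 chips; eligible A, B, C, D, E
Layer 26-27: 2 each from A, C, D, E = 2*4 = 8 chips; eligible A, C, D, E
Layer 28-47: 20 each from A, C, D = 20*3 = 60 chips; eligible A, C, D
Layer 48-59: 12 each from A, C = 12*2 = 24 chips; eligible A, C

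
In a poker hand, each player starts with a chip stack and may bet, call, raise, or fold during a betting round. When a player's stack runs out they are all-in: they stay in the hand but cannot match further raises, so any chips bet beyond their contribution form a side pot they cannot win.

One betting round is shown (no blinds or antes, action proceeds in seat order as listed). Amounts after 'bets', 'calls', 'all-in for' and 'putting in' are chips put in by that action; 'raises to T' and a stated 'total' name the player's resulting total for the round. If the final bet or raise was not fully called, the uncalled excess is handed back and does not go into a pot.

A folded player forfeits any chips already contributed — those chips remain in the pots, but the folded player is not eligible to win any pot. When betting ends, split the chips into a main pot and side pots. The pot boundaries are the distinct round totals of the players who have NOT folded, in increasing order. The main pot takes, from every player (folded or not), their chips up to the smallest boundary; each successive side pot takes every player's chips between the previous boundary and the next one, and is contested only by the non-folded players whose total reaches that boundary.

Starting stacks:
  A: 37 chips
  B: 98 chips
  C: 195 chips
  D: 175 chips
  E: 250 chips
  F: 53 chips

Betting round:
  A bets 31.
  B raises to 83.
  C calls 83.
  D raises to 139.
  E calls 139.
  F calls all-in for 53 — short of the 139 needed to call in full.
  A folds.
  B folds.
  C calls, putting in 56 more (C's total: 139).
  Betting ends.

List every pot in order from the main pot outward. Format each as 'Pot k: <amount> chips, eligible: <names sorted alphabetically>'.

Pot 1: 296 chips, eligible: C, D, E, F
Pot 2: 288 chips, eligible: C, D, E

Derivation:
Contributions: A=31, B=83, C=139, D=139, E=139, F=53
Folded: A, B
Pot levels (distinct totals of non-folded players): 53, 139
Layer 1-53: A 31 + B 53 + C 53 + D 53 + E 53 + F 53 = 296 chips; eligible C, D, E, F
Layer 54-139: B 30 + C 86 + D 86 + E 86 = 288 chips; eligible C, D, E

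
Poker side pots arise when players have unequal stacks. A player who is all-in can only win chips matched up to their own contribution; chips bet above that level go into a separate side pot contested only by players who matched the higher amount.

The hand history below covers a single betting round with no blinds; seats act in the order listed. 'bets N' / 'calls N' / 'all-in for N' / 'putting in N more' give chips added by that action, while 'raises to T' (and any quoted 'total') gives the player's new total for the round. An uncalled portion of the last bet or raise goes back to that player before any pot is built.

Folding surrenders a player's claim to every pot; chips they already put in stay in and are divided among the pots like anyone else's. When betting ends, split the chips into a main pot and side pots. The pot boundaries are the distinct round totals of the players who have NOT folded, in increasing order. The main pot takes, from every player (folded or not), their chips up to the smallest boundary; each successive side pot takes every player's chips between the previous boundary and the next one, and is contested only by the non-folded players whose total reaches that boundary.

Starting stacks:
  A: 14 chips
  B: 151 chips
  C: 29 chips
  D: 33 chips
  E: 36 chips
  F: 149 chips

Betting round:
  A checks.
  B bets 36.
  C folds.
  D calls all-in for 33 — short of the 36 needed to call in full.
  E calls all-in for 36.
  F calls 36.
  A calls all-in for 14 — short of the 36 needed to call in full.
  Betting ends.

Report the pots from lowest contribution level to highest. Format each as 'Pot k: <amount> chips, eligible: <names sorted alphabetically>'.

Contributions: A=14, B=36, D=33, E=36, F=36
Folded: C
Pot levels (distinct totals of non-folded players): 14, 33, 36
Layer 1-14: 14 each from A, B, D, E, F = 14*5 = 70 chips; eligible A, B, D, E, F
Layer 15-33: 19 each from B, D, E, F = 19*4 = 76 chips; eligible B, D, E, F
Layer 34-36: 3 each from B, E, F = 3*3 = 9 chips; eligible B, E, F

Pot 1: 70 chips, eligible: A, B, D, E, F
Pot 2: 76 chips, eligible: B, D, E, F
Pot 3: 9 chips, eligible: B, E, F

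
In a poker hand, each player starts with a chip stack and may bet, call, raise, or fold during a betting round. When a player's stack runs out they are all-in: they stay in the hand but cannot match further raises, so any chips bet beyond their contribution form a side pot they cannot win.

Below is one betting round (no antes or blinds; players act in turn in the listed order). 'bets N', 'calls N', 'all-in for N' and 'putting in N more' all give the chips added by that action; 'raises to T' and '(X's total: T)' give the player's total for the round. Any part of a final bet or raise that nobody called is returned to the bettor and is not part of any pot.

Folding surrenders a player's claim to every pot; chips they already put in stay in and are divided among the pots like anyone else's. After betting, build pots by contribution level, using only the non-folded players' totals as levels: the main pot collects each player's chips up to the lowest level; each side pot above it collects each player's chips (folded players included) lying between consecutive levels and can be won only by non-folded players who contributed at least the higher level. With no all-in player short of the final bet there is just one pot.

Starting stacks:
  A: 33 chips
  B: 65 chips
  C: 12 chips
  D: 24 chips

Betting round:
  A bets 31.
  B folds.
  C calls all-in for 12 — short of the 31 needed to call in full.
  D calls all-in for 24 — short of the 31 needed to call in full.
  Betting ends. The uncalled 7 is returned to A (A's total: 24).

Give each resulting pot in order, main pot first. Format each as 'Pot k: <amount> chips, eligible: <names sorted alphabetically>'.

Pot 1: 36 chips, eligible: A, C, D
Pot 2: 24 chips, eligible: A, D

Derivation:
Contributions (after 7 returned to A): A=24, C=12, D=24
Folded: B
Pot levels (distinct totals of non-folded players): 12, 24
Layer 1-12: 12 each from A, C, D = 12*3 = 36 chips; eligible A, C, D
Layer 13-24: 12 each from A, D = 12*2 = 24 chips; eligible A, D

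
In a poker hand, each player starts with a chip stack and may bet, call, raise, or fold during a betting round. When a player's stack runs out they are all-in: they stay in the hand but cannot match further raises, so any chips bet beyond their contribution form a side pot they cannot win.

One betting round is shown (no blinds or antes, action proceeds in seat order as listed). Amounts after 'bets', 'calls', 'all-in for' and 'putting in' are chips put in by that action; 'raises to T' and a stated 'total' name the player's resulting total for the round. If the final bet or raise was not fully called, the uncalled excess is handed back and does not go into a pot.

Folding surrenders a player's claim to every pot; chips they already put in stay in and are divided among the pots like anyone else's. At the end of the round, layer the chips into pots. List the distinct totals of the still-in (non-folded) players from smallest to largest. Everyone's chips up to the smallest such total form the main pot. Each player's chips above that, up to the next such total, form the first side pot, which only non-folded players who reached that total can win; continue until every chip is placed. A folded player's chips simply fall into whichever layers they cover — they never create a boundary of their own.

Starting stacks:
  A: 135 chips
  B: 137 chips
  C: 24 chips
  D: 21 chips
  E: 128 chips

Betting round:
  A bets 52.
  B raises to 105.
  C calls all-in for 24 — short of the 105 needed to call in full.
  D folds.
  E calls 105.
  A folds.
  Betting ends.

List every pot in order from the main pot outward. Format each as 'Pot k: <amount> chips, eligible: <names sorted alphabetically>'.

Contributions: A=52, B=105, C=24, E=105
Folded: A, D
Pot levels (distinct totals of non-folded players): 24, 105
Layer 1-24: 24 each from A, B, C, E = 24*4 = 96 chips; eligible B, C, E
Layer 25-105: A 28 + B 81 + E 81 = 190 chips; eligible B, E

Pot 1: 96 chips, eligible: B, C, E
Pot 2: 190 chips, eligible: B, E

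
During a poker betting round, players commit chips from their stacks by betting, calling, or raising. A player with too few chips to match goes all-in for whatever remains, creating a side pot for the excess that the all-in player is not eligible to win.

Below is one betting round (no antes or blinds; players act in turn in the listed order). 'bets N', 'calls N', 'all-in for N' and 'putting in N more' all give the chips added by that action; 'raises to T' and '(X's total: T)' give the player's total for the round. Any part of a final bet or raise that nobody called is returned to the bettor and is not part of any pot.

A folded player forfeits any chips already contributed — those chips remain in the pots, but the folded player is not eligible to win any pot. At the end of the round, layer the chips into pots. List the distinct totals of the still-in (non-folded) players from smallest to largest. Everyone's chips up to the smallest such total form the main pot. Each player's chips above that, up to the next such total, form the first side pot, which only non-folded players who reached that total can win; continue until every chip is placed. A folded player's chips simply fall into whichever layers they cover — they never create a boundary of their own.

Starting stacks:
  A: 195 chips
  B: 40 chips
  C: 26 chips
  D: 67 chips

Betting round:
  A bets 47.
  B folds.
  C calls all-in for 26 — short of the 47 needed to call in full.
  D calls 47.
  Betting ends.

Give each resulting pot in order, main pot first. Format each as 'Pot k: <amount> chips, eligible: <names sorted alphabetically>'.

Contributions: A=47, C=26, D=47
Folded: B
Pot levels (distinct totals of non-folded players): 26, 47
Layer 1-26: 26 each from A, C, D = 26*3 = 78 chips; eligible A, C, D
Layer 27-47: 21 each from A, D = 21*2 = 42 chips; eligible A, D

Pot 1: 78 chips, eligible: A, C, D
Pot 2: 42 chips, eligible: A, D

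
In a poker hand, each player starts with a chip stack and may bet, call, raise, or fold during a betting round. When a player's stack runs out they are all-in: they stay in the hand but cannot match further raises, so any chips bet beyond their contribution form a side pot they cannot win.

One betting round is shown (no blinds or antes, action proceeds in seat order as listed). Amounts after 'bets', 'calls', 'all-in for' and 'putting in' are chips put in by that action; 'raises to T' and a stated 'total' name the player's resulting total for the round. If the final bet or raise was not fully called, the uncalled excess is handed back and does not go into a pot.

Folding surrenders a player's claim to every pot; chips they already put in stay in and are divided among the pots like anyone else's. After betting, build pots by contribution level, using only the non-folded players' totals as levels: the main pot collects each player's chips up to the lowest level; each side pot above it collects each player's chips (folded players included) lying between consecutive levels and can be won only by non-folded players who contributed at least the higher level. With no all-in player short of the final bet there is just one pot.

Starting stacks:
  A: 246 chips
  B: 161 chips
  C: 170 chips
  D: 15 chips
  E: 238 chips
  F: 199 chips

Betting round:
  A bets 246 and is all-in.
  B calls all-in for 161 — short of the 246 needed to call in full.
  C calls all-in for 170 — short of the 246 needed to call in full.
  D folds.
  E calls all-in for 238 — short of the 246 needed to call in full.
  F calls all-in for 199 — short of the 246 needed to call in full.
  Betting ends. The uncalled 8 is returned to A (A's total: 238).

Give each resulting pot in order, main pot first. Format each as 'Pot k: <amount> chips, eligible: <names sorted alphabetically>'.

Contributions (after 8 returned to A): A=238, B=161, C=170, E=238, F=199
Folded: D
Pot levels (distinct totals of non-folded players): 161, 170, 199, 238
Layer 1-161: 161 each from A, B, C, E, F = 161*5 = 805 chips; eligible A, B, C, E, F
Layer 162-170: 9 each from A, C, E, F = 9*4 = 36 chips; eligible A, C, E, F
Layer 171-199: 29 each from A, E, F = 29*3 = 87 chips; eligible A, E, F
Layer 200-238: 39 each from A, E = 39*2 = 78 chips; eligible A, E

Pot 1: 805 chips, eligible: A, B, C, E, F
Pot 2: 36 chips, eligible: A, C, E, F
Pot 3: 87 chips, eligible: A, E, F
Pot 4: 78 chips, eligible: A, E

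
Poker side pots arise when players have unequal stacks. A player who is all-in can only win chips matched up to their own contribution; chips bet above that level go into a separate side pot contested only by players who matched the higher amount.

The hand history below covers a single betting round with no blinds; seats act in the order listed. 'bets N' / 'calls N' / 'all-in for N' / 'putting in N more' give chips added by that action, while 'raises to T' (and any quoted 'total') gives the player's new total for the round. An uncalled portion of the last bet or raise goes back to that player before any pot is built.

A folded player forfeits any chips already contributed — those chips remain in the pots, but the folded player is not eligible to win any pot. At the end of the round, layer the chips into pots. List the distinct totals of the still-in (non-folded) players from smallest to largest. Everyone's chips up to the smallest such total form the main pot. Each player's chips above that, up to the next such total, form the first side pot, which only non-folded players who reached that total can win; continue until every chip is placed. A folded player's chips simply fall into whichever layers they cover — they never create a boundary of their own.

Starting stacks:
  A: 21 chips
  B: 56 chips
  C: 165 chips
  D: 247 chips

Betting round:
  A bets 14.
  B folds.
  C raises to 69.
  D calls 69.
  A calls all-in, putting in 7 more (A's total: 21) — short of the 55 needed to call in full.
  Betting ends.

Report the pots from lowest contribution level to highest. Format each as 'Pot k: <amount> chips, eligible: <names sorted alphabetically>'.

Pot 1: 63 chips, eligible: A, C, D
Pot 2: 96 chips, eligible: C, D

Derivation:
Contributions: A=21, C=69, D=69
Folded: B
Pot levels (distinct totals of non-folded players): 21, 69
Layer 1-21: 21 each from A, C, D = 21*3 = 63 chips; eligible A, C, D
Layer 22-69: 48 each from C, D = 48*2 = 96 chips; eligible C, D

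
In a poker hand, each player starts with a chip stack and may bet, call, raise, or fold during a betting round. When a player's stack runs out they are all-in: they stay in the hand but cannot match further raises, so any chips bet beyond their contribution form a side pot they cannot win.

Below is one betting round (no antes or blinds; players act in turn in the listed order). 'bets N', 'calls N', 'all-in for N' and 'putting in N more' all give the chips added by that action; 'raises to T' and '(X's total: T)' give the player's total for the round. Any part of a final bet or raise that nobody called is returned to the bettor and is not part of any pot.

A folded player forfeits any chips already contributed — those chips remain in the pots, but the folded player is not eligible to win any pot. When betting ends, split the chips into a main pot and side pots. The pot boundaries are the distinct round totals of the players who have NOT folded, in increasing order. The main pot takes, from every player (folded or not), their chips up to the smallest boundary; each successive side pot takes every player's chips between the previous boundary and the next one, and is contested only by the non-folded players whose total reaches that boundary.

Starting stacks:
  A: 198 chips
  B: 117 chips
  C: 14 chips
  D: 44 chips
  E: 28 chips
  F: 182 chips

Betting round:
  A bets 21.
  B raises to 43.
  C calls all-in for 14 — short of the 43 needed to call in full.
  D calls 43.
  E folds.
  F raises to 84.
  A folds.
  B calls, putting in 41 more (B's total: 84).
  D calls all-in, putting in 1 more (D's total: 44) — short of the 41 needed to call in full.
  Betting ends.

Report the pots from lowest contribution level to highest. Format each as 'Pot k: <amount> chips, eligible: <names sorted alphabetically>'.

Pot 1: 70 chips, eligible: B, C, D, F
Pot 2: 97 chips, eligible: B, D, F
Pot 3: 80 chips, eligible: B, F

Derivation:
Contributions: A=21, B=84, C=14, D=44, F=84
Folded: A, E
Pot levels (distinct totals of non-folded players): 14, 44, 84
Layer 1-14: 14 each from A, B, C, D, F = 14*5 = 70 chips; eligible B, C, D, F
Layer 15-44: A 7 + B 30 + D 30 + F 30 = 97 chips; eligible B, D, F
Layer 45-84: 40 each from B, F = 40*2 = 80 chips; eligible B, F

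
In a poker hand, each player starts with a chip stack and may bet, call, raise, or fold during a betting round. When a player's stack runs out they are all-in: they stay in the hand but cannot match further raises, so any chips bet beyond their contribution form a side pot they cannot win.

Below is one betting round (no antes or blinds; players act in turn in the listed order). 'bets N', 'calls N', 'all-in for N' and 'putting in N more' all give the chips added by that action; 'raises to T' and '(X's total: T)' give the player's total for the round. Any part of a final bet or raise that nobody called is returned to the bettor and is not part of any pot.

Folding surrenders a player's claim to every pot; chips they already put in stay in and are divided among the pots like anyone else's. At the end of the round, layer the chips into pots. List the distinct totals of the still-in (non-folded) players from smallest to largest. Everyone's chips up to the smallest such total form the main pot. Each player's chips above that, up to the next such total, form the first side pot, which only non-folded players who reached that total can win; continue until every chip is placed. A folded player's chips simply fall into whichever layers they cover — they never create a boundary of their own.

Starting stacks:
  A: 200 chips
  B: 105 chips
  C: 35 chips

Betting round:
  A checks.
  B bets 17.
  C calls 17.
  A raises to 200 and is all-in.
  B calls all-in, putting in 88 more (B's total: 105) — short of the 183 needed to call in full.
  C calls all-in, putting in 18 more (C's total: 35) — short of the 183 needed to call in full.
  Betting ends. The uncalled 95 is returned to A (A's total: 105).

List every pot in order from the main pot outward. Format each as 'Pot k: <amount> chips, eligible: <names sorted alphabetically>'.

Contributions (after 95 returned to A): A=105, B=105, C=35
Pot levels (distinct totals of non-folded players): 35, 105
Layer 1-35: 35 each from A, B, C = 35*3 = 105 chips; eligible A, B, C
Layer 36-105: 70 each from A, B = 70*2 = 140 chips; eligible A, B

Pot 1: 105 chips, eligible: A, B, C
Pot 2: 140 chips, eligible: A, B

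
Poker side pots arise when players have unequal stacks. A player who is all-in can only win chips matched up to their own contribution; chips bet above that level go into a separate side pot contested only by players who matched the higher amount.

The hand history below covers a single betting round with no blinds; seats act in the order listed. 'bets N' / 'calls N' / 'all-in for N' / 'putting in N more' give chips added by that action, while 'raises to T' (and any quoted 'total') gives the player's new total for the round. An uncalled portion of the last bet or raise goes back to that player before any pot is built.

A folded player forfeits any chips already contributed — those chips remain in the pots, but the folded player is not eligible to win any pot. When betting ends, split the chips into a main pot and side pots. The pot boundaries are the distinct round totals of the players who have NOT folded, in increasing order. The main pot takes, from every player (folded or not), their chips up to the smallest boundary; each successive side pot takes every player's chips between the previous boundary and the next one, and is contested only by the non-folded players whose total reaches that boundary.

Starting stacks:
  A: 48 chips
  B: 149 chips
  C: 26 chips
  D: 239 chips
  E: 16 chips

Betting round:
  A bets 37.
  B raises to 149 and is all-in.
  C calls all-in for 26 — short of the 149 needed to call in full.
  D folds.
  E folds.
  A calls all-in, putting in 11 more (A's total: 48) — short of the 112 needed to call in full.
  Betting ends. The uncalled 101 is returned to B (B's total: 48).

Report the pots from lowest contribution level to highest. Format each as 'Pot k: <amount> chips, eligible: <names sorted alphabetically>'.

Contributions (after 101 returned to B): A=48, B=48, C=26
Folded: D, E
Pot levels (distinct totals of non-folded players): 26, 48
Layer 1-26: 26 each from A, B, C = 26*3 = 78 chips; eligible A, B, C
Layer 27-48: 22 each from A, B = 22*2 = 44 chips; eligible A, B

Pot 1: 78 chips, eligible: A, B, C
Pot 2: 44 chips, eligible: A, B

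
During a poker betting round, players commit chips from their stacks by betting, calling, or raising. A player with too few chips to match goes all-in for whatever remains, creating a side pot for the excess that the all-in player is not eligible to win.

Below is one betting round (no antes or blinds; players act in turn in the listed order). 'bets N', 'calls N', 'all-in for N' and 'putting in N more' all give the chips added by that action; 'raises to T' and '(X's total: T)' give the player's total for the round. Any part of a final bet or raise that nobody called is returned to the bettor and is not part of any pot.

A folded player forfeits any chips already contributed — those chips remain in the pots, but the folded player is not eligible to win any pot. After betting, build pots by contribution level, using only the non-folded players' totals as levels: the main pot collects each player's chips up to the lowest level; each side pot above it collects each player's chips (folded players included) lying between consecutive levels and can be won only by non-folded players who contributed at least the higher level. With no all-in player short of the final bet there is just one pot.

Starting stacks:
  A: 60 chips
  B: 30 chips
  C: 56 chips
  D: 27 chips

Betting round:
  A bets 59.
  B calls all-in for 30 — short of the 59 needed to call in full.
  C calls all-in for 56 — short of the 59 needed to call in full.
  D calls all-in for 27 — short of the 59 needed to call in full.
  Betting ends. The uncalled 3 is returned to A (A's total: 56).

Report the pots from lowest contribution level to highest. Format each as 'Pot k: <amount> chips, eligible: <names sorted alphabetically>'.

Contributions (after 3 returned to A): A=56, B=30, C=56, D=27
Pot levels (distinct totals of non-folded players): 27, 30, 56
Layer 1-27: 27 each from A, B, C, D = 27*4 = 108 chips; eligible A, B, C, D
Layer 28-30: 3 each from A, B, C = 3*3 = 9 chips; eligible A, B, C
Layer 31-56: 26 each from A, C = 26*2 = 52 chips; eligible A, C

Pot 1: 108 chips, eligible: A, B, C, D
Pot 2: 9 chips, eligible: A, B, C
Pot 3: 52 chips, eligible: A, C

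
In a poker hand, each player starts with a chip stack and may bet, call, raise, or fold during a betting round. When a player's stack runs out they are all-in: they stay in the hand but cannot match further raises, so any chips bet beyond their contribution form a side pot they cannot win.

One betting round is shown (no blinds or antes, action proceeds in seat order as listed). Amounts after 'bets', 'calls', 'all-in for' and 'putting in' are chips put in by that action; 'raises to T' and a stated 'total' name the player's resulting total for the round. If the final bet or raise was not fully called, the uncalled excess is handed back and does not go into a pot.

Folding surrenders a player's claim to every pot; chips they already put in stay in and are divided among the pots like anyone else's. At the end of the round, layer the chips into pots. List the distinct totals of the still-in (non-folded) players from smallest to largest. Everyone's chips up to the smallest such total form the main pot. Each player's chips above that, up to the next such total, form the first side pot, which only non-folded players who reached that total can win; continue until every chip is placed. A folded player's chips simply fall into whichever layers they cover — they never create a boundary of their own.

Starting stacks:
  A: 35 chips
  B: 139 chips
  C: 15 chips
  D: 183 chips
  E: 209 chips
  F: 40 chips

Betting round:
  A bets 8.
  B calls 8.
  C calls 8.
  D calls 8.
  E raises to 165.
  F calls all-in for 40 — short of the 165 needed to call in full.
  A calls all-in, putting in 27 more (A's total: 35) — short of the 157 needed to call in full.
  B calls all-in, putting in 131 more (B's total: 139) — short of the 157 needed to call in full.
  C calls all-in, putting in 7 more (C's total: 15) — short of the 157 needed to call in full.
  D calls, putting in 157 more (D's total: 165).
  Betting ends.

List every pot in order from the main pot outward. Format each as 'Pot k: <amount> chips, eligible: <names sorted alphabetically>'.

Contributions: A=35, B=139, C=15, D=165, E=165, F=40
Pot levels (distinct totals of non-folded players): 15, 35, 40, 139, 165
Layer 1-15: 15 each from A, B, C, D, E, F = 15*6 = 90 chips; eligible A, B, C, D, E, F
Layer 16-35: 20 each from A, B, D, E, F = 20*5 = 100 chips; eligible A, B, D, E, F
Layer 36-40: 5 each from B, D, E, F = 5*4 = 20 chips; eligible B, D, E, F
Layer 41-139: 99 each from B, D, E = 99*3 = 297 chips; eligible B, D, E
Layer 140-165: 26 each from D, E = 26*2 = 52 chips; eligible D, E

Pot 1: 90 chips, eligible: A, B, C, D, E, F
Pot 2: 100 chips, eligible: A, B, D, E, F
Pot 3: 20 chips, eligible: B, D, E, F
Pot 4: 297 chips, eligible: B, D, E
Pot 5: 52 chips, eligible: D, E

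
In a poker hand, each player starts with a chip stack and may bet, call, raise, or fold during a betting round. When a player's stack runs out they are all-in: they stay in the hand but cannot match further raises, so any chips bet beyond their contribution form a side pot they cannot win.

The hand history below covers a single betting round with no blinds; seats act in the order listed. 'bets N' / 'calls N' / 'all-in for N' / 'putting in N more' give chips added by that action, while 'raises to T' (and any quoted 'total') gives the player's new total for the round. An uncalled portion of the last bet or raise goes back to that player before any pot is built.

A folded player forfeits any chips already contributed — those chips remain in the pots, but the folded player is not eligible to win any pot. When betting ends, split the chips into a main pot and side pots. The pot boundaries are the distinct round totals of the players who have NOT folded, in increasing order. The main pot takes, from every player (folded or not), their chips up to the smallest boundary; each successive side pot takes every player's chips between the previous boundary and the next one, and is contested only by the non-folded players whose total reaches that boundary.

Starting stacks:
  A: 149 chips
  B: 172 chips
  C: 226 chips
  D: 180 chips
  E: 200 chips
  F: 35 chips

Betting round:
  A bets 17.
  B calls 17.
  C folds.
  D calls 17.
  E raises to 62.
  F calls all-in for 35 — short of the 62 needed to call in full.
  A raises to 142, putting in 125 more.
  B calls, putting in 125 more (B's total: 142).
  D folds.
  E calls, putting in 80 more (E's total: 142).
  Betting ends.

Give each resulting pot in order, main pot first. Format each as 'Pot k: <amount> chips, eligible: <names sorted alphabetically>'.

Contributions: A=142, B=142, D=17, E=142, F=35
Folded: C, D
Pot levels (distinct totals of non-folded players): 35, 142
Layer 1-35: A 35 + B 35 + D 17 + E 35 + F 35 = 157 chips; eligible A, B, E, F
Layer 36-142: 107 each from A, B, E = 107*3 = 321 chips; eligible A, B, E

Pot 1: 157 chips, eligible: A, B, E, F
Pot 2: 321 chips, eligible: A, B, E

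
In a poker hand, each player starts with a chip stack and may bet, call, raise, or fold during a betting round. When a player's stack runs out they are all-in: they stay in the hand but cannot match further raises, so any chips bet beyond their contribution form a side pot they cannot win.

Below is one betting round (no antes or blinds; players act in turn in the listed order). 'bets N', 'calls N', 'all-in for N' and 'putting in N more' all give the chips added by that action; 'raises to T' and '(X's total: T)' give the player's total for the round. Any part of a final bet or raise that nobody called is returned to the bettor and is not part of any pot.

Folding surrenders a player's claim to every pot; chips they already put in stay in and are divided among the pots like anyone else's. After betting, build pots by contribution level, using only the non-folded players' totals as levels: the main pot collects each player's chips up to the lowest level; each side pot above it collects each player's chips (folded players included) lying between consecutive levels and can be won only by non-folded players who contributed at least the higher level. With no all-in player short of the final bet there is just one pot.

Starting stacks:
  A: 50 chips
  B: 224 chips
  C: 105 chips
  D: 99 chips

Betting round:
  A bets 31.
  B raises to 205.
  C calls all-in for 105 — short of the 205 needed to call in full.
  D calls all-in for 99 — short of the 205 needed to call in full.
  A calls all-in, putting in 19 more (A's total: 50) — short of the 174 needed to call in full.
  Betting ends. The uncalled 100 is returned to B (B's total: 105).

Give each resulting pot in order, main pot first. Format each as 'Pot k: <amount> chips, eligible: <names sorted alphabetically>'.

Pot 1: 200 chips, eligible: A, B, C, D
Pot 2: 147 chips, eligible: B, C, D
Pot 3: 12 chips, eligible: B, C

Derivation:
Contributions (after 100 returned to B): A=50, B=105, C=105, D=99
Pot levels (distinct totals of non-folded players): 50, 99, 105
Layer 1-50: 50 each from A, B, C, D = 50*4 = 200 chips; eligible A, B, C, D
Layer 51-99: 49 each from B, C, D = 49*3 = 147 chips; eligible B, C, D
Layer 100-105: 6 each from B, C = 6*2 = 12 chips; eligible B, C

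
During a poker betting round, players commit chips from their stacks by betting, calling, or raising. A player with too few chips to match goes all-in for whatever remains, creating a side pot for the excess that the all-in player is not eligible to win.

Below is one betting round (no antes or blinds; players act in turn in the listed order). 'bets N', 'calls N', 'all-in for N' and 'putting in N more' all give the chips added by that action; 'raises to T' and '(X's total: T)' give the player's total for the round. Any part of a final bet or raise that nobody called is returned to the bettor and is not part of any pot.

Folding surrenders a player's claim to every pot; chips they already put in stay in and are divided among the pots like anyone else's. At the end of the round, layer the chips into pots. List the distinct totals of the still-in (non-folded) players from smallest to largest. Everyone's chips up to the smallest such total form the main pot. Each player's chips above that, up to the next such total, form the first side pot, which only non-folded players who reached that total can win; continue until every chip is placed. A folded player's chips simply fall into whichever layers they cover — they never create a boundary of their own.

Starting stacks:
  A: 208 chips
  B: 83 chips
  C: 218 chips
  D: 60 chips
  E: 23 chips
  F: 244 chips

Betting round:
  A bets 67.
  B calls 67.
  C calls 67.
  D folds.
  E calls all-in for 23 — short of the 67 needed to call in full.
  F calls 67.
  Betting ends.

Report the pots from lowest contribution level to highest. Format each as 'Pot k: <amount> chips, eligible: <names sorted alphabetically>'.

Contributions: A=67, B=67, C=67, E=23, F=67
Folded: D
Pot levels (distinct totals of non-folded players): 23, 67
Layer 1-23: 23 each from A, B, C, E, F = 23*5 = 115 chips; eligible A, B, C, E, F
Layer 24-67: 44 each from A, B, C, F = 44*4 = 176 chips; eligible A, B, C, F

Pot 1: 115 chips, eligible: A, B, C, E, F
Pot 2: 176 chips, eligible: A, B, C, F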